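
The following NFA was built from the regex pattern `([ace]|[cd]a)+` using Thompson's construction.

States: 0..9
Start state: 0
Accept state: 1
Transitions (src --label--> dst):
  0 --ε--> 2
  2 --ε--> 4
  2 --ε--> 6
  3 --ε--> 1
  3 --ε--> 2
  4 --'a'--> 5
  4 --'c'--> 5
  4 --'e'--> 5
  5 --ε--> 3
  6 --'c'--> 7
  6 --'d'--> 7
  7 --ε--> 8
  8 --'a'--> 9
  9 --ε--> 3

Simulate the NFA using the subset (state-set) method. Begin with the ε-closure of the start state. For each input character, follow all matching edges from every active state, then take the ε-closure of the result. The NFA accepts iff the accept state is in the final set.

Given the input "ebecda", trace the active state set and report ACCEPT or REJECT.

start: ε-closure({0}) = {0,2,4,6}
'e' @ 1: {1,2,3,4,5,6}  (accept∈set)
'b' @ 2: {}  — dead — no transitions
rest 'ecda' ignored (set empty)
final: {}; accept 1 not in set

Answer: REJECT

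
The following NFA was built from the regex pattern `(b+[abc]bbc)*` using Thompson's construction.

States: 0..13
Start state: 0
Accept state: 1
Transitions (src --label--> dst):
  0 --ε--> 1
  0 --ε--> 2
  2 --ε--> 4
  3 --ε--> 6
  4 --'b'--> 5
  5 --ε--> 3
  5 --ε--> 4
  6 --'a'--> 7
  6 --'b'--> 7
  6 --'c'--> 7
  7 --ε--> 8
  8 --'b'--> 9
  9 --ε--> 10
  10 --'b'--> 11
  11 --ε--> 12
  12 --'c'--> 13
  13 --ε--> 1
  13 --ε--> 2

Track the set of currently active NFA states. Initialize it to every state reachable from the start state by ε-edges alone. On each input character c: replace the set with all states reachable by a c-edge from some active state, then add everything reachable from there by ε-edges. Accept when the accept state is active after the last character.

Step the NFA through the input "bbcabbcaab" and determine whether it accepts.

start: ε-closure({0}) = {0,1,2,4}
'b' @ 1: {3,4,5,6}
'b' @ 2: {3,4,5,6,7,8}
'c' @ 3: {7,8}
'a' @ 4: {}  — no active states
rest 'bbcaab' ignored (set empty)
end set {} — state 1 not in

Answer: REJECT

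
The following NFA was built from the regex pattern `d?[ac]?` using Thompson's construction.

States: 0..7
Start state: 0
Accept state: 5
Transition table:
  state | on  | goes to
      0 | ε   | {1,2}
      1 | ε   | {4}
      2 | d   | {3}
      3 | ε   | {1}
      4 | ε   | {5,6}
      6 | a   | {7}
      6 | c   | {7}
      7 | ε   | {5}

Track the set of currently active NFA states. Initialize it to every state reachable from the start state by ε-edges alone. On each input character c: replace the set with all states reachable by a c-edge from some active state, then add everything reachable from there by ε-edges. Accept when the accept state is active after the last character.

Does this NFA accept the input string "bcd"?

S₀ = ε-closure({0}) = {0,1,2,4,5,6}
'b' @ 1: {}  — no active states
rest 'cd' ignored (set empty)
after full input: {}  (accept=5 not in)

Answer: REJECT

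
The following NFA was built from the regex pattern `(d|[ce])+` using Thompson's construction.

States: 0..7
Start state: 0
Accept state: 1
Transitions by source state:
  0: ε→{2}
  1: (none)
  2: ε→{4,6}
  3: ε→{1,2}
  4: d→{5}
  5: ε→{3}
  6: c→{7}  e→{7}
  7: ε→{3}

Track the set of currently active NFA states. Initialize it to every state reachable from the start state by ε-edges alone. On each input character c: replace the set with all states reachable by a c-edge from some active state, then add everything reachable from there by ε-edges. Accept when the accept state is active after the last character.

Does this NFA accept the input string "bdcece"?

S₀ = ε-closure({0}) = {0,2,4,6}
'b' @ 1: {}  — dead — no transitions
rest 'dcece' ignored (set empty)
after full input: {}  (accept=1 not in)

Answer: REJECT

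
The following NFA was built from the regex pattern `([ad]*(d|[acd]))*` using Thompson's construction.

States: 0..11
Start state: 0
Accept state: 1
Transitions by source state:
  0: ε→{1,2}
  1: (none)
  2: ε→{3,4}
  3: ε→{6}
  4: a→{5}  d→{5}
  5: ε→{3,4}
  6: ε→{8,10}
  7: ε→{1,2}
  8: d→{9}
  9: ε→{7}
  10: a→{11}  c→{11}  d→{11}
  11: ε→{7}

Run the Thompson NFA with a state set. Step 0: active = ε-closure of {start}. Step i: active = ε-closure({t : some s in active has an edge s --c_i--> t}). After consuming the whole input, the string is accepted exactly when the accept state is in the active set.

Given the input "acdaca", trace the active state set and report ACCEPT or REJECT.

start: ε-closure({0}) = {0,1,2,3,4,6,8,10}
'a' @ 1: {1,2,3,4,5,6,7,8,10,11}  (accept∈set)
'c' @ 2: {1,2,3,4,6,7,8,10,11}  (accept∈set)
'd' @ 3: {1,2,3,4,5,6,7,8,9,10,11}  (accept∈set)
'a' @ 4: {1,2,3,4,5,6,7,8,10,11}  (accept∈set)
'c' @ 5: {1,2,3,4,6,7,8,10,11}  (accept∈set)
'a' @ 6: {1,2,3,4,5,6,7,8,10,11}  (accept∈set)
end set {1,2,3,4,5,6,7,8,10,11} — state 1 in

Answer: ACCEPT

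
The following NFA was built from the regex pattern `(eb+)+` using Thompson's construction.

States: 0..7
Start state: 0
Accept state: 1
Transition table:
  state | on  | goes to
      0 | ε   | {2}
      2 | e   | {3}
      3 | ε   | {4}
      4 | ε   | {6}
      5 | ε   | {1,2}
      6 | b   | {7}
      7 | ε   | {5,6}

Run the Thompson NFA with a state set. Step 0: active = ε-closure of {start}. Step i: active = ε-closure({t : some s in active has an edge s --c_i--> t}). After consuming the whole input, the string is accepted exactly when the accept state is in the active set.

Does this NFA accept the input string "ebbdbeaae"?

start: ε-closure({0}) = {0,2}
'e' @ 1: {3,4,6}
'b' @ 2: {1,2,5,6,7}  (accept∈set)
'b' @ 3: {1,2,5,6,7}  (accept∈set)
'd' @ 4: {}  — dead — no transitions
rest 'beaae' ignored (set empty)
after full input: {}  (accept=1 not in)

Answer: REJECT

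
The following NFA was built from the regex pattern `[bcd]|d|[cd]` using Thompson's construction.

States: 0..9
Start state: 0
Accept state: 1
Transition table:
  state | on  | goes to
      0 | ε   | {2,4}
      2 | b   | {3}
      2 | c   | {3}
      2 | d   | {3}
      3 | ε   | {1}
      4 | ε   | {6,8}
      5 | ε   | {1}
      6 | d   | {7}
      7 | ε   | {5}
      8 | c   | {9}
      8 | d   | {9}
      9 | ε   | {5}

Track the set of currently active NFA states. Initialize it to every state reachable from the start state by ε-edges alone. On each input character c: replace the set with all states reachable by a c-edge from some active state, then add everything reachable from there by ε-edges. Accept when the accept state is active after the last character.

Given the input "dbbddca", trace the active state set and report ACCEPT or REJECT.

S₀ = ε-closure({0}) = {0,2,4,6,8}
'd' @ 1: {1,3,5,7,9}  [accepting]
'b' @ 2: {}  — no active states
rest 'bddca' ignored (set empty)
after full input: {}  (accept=1 not in)

Answer: REJECT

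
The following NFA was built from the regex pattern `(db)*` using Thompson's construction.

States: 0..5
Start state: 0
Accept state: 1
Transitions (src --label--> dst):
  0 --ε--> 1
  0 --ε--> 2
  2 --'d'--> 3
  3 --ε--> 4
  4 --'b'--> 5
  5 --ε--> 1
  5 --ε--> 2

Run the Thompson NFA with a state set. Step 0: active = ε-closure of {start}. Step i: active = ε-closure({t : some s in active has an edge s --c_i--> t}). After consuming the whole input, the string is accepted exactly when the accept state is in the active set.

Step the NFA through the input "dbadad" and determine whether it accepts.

start: ε-closure({0}) = {0,1,2}
'd' @ 1: {3,4}
'b' @ 2: {1,2,5}  (accept∈set)
'a' @ 3: {}  — no active states
rest 'dad' ignored (set empty)
final: {}; accept 1 not in set

Answer: REJECT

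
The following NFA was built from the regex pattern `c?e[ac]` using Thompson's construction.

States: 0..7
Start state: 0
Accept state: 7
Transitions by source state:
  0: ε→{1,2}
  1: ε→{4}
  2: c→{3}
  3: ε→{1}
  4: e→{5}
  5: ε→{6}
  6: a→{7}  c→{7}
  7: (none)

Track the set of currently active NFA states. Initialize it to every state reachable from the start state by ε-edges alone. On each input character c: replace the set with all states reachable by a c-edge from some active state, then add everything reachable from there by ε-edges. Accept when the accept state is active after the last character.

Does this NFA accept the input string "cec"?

Answer: ACCEPT

Steps:
S₀ = ε-closure({0}) = {0,1,2,4}
'c' @ 1: {1,3,4}
'e' @ 2: {5,6}
'c' @ 3: {7}  [accepting]
end set {7} — state 7 in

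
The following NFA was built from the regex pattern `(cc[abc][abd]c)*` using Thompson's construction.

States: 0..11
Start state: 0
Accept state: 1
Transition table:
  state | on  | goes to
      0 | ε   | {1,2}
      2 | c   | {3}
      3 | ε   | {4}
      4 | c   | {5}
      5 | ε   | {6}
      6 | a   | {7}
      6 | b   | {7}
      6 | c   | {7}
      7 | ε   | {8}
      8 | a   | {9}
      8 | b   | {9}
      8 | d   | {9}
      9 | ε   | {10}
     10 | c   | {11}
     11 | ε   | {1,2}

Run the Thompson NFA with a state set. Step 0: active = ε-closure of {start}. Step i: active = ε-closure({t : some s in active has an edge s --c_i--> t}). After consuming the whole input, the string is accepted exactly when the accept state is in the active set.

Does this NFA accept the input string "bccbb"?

S₀ = ε-closure({0}) = {0,1,2}
'b' @ 1: {}  — dead — no transitions
rest 'ccbb' ignored (set empty)
final: {}; accept 1 not in set

Answer: REJECT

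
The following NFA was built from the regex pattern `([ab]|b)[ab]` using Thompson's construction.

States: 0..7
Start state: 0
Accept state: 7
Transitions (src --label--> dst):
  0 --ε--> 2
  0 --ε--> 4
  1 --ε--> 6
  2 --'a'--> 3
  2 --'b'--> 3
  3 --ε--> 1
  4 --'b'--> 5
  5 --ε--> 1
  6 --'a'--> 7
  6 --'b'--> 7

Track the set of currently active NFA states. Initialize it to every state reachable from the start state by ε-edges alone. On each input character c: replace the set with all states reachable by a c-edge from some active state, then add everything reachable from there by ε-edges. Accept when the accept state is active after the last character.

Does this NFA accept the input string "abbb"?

Answer: REJECT

Steps:
initial (ε-close {0}): {0,2,4}
'a' @ 1: {1,3,6}
'b' @ 2: {7}  (accept∈set)
'b' @ 3: {}  — state set empty
rest 'b' ignored (set empty)
final: {}; accept 7 not in set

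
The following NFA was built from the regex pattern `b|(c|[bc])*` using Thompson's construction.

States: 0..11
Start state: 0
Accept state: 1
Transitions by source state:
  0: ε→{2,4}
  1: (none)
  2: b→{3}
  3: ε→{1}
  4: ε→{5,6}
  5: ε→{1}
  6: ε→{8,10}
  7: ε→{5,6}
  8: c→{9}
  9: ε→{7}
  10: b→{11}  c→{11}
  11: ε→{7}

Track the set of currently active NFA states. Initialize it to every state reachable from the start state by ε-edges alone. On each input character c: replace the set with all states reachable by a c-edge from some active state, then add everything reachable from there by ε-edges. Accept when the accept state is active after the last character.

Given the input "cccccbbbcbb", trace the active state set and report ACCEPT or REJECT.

initial (ε-close {0}): {0,1,2,4,5,6,8,10}
'c' @ 1: {1,5,6,7,8,9,10,11}  [accepting]
'c' @ 2: {1,5,6,7,8,9,10,11}  [accepting]
'c' @ 3: {1,5,6,7,8,9,10,11}  [accepting]
'c' @ 4: {1,5,6,7,8,9,10,11}  [accepting]
'c' @ 5: {1,5,6,7,8,9,10,11}  [accepting]
'b' @ 6: {1,5,6,7,8,10,11}  [accepting]
'b' @ 7: {1,5,6,7,8,10,11}  [accepting]
'b' @ 8: {1,5,6,7,8,10,11}  [accepting]
'c' @ 9: {1,5,6,7,8,9,10,11}  [accepting]
'b' @ 10: {1,5,6,7,8,10,11}  [accepting]
'b' @ 11: {1,5,6,7,8,10,11}  [accepting]
final: {1,5,6,7,8,10,11}; accept 1 in set

Answer: ACCEPT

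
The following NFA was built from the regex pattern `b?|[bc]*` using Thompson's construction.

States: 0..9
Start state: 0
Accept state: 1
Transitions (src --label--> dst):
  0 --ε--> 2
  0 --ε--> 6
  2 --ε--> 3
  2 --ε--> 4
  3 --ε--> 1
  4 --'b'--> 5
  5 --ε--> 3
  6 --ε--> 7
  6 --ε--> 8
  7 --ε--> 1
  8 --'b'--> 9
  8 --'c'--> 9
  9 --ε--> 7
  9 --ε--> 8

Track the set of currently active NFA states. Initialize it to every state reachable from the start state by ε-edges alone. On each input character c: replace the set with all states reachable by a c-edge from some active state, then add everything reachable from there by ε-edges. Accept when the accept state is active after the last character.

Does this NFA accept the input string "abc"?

Answer: REJECT

Steps:
S₀ = ε-closure({0}) = {0,1,2,3,4,6,7,8}
'a' @ 1: {}  — dead — no transitions
rest 'bc' ignored (set empty)
after full input: {}  (accept=1 not in)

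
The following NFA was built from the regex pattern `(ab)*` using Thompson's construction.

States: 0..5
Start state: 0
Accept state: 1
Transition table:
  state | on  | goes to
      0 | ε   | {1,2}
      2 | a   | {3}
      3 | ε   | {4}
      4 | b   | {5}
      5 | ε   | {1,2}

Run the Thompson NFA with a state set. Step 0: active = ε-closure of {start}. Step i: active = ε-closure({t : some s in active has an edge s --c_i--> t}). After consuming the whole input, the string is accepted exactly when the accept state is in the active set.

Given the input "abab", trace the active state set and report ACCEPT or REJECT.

Answer: ACCEPT

Derivation:
initial (ε-close {0}): {0,1,2}
'a' @ 1: {3,4}
'b' @ 2: {1,2,5}  ✓accept
'a' @ 3: {3,4}
'b' @ 4: {1,2,5}  ✓accept
end set {1,2,5} — state 1 in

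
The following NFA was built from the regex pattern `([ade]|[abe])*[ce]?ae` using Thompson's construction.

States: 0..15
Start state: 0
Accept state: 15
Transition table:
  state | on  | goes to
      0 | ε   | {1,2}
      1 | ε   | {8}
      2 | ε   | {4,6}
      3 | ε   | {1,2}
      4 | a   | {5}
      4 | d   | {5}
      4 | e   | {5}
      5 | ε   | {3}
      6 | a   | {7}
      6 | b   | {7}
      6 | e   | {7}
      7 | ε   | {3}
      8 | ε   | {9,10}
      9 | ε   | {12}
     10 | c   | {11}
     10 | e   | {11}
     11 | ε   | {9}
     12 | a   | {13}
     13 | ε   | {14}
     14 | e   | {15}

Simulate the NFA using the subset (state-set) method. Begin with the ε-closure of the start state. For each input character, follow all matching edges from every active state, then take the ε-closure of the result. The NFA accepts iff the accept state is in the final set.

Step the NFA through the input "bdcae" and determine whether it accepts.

initial (ε-close {0}): {0,1,2,4,6,8,9,10,12}
'b' @ 1: {1,2,3,4,6,7,8,9,10,12}
'd' @ 2: {1,2,3,4,5,6,8,9,10,12}
'c' @ 3: {9,11,12}
'a' @ 4: {13,14}
'e' @ 5: {15}  (accept∈set)
final: {15}; accept 15 in set

Answer: ACCEPT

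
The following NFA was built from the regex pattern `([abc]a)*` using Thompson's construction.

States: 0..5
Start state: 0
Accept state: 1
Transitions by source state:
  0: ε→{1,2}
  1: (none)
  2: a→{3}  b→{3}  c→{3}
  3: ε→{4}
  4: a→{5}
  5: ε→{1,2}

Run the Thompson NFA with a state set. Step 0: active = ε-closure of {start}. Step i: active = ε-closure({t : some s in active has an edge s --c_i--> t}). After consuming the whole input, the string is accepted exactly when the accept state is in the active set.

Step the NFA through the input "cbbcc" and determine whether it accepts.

start: ε-closure({0}) = {0,1,2}
'c' @ 1: {3,4}
'b' @ 2: {}  — no active states
rest 'bcc' ignored (set empty)
after full input: {}  (accept=1 not in)

Answer: REJECT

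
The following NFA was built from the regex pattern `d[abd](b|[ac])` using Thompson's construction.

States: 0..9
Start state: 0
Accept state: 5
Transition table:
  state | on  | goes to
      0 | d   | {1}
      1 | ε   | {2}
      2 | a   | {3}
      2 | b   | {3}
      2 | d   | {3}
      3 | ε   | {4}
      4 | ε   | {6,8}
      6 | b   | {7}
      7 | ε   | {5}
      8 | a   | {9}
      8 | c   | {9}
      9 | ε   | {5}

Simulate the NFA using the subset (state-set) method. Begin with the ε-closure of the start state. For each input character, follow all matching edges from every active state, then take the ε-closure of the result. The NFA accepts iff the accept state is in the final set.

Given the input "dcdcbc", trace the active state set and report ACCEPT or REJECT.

Answer: REJECT

Trace:
start: ε-closure({0}) = {0}
'd' @ 1: {1,2}
'c' @ 2: {}  — no active states
rest 'dcbc' ignored (set empty)
final: {}; accept 5 not in set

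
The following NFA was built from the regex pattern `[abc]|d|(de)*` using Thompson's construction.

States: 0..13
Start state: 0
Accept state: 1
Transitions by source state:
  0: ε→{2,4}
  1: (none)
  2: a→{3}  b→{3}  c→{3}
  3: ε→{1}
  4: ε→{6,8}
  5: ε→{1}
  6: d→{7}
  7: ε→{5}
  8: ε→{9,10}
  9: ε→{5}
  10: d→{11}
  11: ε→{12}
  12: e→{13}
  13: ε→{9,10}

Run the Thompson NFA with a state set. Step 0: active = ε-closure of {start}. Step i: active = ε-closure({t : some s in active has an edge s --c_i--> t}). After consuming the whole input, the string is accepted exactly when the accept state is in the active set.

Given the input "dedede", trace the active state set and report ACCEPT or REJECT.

start: ε-closure({0}) = {0,1,2,4,5,6,8,9,10}
'd' @ 1: {1,5,7,11,12}  [accepting]
'e' @ 2: {1,5,9,10,13}  [accepting]
'd' @ 3: {11,12}
'e' @ 4: {1,5,9,10,13}  [accepting]
'd' @ 5: {11,12}
'e' @ 6: {1,5,9,10,13}  [accepting]
final: {1,5,9,10,13}; accept 1 in set

Answer: ACCEPT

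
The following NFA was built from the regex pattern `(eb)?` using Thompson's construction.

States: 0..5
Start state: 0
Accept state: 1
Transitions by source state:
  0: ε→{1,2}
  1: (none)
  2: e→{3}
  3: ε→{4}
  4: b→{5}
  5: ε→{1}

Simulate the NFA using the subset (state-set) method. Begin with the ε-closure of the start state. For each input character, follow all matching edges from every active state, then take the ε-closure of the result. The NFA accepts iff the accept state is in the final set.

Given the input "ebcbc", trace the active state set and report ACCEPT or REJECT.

Answer: REJECT

Trace:
S₀ = ε-closure({0}) = {0,1,2}
'e' @ 1: {3,4}
'b' @ 2: {1,5}  (accept∈set)
'c' @ 3: {}  — no active states
rest 'bc' ignored (set empty)
after full input: {}  (accept=1 not in)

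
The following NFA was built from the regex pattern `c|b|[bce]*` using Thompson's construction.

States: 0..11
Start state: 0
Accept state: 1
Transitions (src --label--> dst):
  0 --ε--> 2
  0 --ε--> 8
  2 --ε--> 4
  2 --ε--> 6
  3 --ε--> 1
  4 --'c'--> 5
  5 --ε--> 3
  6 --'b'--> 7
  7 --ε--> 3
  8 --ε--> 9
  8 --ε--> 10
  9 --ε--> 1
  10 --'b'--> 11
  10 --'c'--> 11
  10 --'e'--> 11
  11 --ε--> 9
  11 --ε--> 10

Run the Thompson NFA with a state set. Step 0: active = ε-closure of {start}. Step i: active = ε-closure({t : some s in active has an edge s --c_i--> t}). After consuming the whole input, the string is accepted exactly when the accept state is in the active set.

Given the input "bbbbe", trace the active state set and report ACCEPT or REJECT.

Answer: ACCEPT

Derivation:
initial (ε-close {0}): {0,1,2,4,6,8,9,10}
'b' @ 1: {1,3,7,9,10,11}  ✓accept
'b' @ 2: {1,9,10,11}  ✓accept
'b' @ 3: {1,9,10,11}  ✓accept
'b' @ 4: {1,9,10,11}  ✓accept
'e' @ 5: {1,9,10,11}  ✓accept
after full input: {1,9,10,11}  (accept=1 in)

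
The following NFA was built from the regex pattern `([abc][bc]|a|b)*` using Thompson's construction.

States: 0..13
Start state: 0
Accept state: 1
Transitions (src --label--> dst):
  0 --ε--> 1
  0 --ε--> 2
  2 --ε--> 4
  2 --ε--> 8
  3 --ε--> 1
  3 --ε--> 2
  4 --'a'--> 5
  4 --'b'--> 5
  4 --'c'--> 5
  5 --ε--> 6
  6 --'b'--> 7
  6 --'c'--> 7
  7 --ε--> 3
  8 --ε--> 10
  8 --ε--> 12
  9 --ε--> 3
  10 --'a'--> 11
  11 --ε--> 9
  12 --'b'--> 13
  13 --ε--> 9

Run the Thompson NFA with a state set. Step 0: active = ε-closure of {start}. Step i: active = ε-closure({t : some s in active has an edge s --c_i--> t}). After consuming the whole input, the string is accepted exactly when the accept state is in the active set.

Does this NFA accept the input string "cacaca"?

Answer: REJECT

Derivation:
S₀ = ε-closure({0}) = {0,1,2,4,8,10,12}
'c' @ 1: {5,6}
'a' @ 2: {}  — no active states
rest 'caca' ignored (set empty)
final: {}; accept 1 not in set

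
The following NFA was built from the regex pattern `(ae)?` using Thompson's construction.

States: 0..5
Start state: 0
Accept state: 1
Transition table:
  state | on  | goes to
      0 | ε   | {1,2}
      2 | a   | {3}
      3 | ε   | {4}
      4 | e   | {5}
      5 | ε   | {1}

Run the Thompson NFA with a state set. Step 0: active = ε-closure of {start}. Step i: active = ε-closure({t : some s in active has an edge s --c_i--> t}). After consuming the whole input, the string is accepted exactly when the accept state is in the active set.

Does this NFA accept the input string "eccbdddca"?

S₀ = ε-closure({0}) = {0,1,2}
'e' @ 1: {}  — state set empty
rest 'ccbdddca' ignored (set empty)
after full input: {}  (accept=1 not in)

Answer: REJECT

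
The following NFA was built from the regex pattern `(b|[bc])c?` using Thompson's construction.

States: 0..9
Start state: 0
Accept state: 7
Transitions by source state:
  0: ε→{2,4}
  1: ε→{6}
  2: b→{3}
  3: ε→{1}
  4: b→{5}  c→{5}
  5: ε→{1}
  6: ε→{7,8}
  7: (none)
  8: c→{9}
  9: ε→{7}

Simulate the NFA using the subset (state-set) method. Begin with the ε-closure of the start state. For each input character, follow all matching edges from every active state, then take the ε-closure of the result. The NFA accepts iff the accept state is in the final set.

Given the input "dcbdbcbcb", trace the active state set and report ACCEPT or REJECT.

initial (ε-close {0}): {0,2,4}
'd' @ 1: {}  — no active states
rest 'cbdbcbcb' ignored (set empty)
final: {}; accept 7 not in set

Answer: REJECT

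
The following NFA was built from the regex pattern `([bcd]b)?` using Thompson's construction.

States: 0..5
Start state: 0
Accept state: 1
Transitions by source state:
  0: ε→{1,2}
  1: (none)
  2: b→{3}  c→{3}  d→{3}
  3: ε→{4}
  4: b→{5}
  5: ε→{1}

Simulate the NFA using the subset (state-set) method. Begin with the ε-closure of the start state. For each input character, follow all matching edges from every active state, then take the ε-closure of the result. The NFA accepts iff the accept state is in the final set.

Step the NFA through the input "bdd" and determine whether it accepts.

Answer: REJECT

Derivation:
initial (ε-close {0}): {0,1,2}
'b' @ 1: {3,4}
'd' @ 2: {}  — no active states
rest 'd' ignored (set empty)
end set {} — state 1 not in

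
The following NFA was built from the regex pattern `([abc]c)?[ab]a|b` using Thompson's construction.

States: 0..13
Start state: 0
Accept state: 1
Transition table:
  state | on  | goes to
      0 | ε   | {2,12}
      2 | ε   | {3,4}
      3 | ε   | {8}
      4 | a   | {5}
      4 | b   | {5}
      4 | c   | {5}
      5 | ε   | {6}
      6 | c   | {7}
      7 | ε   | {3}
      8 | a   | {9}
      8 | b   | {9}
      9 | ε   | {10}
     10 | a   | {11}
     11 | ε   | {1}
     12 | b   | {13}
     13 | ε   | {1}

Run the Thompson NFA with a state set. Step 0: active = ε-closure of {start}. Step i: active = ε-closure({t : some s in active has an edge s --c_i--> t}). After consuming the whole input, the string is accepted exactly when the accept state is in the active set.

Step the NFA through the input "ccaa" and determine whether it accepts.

Answer: ACCEPT

Steps:
S₀ = ε-closure({0}) = {0,2,3,4,8,12}
'c' @ 1: {5,6}
'c' @ 2: {3,7,8}
'a' @ 3: {9,10}
'a' @ 4: {1,11}  (accept∈set)
after full input: {1,11}  (accept=1 in)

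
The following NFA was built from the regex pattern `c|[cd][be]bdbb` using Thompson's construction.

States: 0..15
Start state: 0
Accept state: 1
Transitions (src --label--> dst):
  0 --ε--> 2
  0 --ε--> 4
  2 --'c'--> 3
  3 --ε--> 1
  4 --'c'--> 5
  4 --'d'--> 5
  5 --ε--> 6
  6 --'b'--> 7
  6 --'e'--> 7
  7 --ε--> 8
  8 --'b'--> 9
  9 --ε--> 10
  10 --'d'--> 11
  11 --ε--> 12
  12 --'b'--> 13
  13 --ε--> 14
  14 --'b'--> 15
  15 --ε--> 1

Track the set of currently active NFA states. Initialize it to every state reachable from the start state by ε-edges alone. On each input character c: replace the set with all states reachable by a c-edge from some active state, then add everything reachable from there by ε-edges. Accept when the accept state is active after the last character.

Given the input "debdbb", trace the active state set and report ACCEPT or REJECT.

Answer: ACCEPT

Derivation:
S₀ = ε-closure({0}) = {0,2,4}
'd' @ 1: {5,6}
'e' @ 2: {7,8}
'b' @ 3: {9,10}
'd' @ 4: {11,12}
'b' @ 5: {13,14}
'b' @ 6: {1,15}  ✓accept
end set {1,15} — state 1 in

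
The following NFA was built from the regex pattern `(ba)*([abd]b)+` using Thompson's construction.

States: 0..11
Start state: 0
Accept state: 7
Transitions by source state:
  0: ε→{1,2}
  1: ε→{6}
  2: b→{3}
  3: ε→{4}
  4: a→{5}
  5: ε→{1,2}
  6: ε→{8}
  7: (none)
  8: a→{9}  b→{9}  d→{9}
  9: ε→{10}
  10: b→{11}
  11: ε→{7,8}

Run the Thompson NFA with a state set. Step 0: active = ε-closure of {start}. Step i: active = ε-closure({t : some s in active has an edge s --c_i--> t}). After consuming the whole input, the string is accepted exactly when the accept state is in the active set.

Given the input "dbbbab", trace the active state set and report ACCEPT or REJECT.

start: ε-closure({0}) = {0,1,2,6,8}
'd' @ 1: {9,10}
'b' @ 2: {7,8,11}  [accepting]
'b' @ 3: {9,10}
'b' @ 4: {7,8,11}  [accepting]
'a' @ 5: {9,10}
'b' @ 6: {7,8,11}  [accepting]
after full input: {7,8,11}  (accept=7 in)

Answer: ACCEPT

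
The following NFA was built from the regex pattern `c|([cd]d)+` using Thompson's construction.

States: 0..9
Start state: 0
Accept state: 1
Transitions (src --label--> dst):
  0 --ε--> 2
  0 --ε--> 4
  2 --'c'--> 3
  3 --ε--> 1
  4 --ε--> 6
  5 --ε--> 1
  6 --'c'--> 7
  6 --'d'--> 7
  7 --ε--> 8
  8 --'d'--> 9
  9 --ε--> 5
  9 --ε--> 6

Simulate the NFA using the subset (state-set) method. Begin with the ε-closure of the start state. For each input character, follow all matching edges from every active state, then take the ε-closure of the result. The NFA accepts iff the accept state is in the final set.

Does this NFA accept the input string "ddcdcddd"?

Answer: ACCEPT

Trace:
start: ε-closure({0}) = {0,2,4,6}
'd' @ 1: {7,8}
'd' @ 2: {1,5,6,9}  ✓accept
'c' @ 3: {7,8}
'd' @ 4: {1,5,6,9}  ✓accept
'c' @ 5: {7,8}
'd' @ 6: {1,5,6,9}  ✓accept
'd' @ 7: {7,8}
'd' @ 8: {1,5,6,9}  ✓accept
after full input: {1,5,6,9}  (accept=1 in)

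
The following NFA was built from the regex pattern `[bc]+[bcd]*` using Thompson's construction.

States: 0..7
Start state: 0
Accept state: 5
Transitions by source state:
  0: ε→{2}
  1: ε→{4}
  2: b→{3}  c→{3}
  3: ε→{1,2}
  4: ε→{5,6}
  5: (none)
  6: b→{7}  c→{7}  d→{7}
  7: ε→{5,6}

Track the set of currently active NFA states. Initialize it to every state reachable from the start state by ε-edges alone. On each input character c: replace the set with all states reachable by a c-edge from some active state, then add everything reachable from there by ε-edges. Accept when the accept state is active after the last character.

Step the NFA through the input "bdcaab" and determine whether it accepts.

Answer: REJECT

Trace:
start: ε-closure({0}) = {0,2}
'b' @ 1: {1,2,3,4,5,6}  [accepting]
'd' @ 2: {5,6,7}  [accepting]
'c' @ 3: {5,6,7}  [accepting]
'a' @ 4: {}  — state set empty
rest 'ab' ignored (set empty)
after full input: {}  (accept=5 not in)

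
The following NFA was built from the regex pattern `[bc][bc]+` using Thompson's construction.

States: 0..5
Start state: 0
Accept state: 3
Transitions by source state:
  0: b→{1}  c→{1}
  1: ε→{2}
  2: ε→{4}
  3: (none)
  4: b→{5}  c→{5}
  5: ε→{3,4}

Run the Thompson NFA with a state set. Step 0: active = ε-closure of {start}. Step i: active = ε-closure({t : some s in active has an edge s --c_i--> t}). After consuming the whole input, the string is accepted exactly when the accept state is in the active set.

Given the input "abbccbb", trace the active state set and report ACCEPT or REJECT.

Answer: REJECT

Steps:
initial (ε-close {0}): {0}
'a' @ 1: {}  — dead — no transitions
rest 'bbccbb' ignored (set empty)
final: {}; accept 3 not in set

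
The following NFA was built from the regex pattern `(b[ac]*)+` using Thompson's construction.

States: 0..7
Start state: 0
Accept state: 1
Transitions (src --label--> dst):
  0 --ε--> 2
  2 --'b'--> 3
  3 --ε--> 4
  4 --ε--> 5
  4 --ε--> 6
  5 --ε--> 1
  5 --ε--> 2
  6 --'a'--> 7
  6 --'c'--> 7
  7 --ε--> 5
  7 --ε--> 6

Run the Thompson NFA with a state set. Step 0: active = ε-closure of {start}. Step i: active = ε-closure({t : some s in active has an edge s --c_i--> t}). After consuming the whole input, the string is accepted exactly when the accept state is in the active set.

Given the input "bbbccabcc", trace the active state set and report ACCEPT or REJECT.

S₀ = ε-closure({0}) = {0,2}
'b' @ 1: {1,2,3,4,5,6}  ✓accept
'b' @ 2: {1,2,3,4,5,6}  ✓accept
'b' @ 3: {1,2,3,4,5,6}  ✓accept
'c' @ 4: {1,2,5,6,7}  ✓accept
'c' @ 5: {1,2,5,6,7}  ✓accept
'a' @ 6: {1,2,5,6,7}  ✓accept
'b' @ 7: {1,2,3,4,5,6}  ✓accept
'c' @ 8: {1,2,5,6,7}  ✓accept
'c' @ 9: {1,2,5,6,7}  ✓accept
after full input: {1,2,5,6,7}  (accept=1 in)

Answer: ACCEPT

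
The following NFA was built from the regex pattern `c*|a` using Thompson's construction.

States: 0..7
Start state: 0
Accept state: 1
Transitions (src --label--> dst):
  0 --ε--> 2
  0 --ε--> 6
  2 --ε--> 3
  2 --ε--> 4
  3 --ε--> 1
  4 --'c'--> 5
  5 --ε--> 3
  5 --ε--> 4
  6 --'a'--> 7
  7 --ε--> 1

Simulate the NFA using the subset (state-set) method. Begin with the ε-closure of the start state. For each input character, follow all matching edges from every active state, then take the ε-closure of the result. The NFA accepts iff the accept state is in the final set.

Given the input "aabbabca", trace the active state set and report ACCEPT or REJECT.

Answer: REJECT

Steps:
initial (ε-close {0}): {0,1,2,3,4,6}
'a' @ 1: {1,7}  [accepting]
'a' @ 2: {}  — dead — no transitions
rest 'bbabca' ignored (set empty)
final: {}; accept 1 not in set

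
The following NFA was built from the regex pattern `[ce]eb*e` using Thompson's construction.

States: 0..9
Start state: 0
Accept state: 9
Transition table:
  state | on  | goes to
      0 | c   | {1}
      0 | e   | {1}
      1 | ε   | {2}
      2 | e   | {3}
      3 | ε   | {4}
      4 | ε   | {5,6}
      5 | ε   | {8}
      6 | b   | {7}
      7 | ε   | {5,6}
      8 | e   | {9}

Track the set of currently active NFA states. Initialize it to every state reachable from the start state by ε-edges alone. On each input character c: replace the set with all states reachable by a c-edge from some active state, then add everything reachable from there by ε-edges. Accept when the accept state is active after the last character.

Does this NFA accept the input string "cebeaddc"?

Answer: REJECT

Derivation:
start: ε-closure({0}) = {0}
'c' @ 1: {1,2}
'e' @ 2: {3,4,5,6,8}
'b' @ 3: {5,6,7,8}
'e' @ 4: {9}  ✓accept
'a' @ 5: {}  — state set empty
rest 'ddc' ignored (set empty)
after full input: {}  (accept=9 not in)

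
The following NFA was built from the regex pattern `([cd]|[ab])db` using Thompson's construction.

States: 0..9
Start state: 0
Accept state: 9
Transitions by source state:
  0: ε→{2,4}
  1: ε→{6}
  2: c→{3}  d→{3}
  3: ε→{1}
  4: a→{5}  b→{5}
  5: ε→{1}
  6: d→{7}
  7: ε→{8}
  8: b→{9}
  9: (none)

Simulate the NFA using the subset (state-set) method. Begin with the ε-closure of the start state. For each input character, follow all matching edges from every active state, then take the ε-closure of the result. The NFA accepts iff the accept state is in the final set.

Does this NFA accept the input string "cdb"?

start: ε-closure({0}) = {0,2,4}
'c' @ 1: {1,3,6}
'd' @ 2: {7,8}
'b' @ 3: {9}  (accept∈set)
end set {9} — state 9 in

Answer: ACCEPT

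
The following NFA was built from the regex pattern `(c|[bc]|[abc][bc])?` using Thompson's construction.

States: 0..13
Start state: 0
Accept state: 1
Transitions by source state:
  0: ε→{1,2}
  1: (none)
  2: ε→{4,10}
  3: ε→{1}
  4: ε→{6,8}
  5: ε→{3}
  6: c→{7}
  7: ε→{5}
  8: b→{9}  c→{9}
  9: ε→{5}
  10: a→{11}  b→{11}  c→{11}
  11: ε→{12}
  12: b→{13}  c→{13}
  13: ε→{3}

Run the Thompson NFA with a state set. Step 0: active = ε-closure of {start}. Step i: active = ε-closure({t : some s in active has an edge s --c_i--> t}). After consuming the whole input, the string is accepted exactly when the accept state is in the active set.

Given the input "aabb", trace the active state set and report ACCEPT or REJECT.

Answer: REJECT

Derivation:
start: ε-closure({0}) = {0,1,2,4,6,8,10}
'a' @ 1: {11,12}
'a' @ 2: {}  — state set empty
rest 'bb' ignored (set empty)
end set {} — state 1 not in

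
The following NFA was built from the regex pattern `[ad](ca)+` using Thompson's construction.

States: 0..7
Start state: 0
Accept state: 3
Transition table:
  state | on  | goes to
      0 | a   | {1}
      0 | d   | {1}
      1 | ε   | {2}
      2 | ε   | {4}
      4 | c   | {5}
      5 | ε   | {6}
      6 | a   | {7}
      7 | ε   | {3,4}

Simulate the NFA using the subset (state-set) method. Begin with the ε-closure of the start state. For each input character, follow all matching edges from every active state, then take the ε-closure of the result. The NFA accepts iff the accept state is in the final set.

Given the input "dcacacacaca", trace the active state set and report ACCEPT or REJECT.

Answer: ACCEPT

Steps:
initial (ε-close {0}): {0}
'd' @ 1: {1,2,4}
'c' @ 2: {5,6}
'a' @ 3: {3,4,7}  [accepting]
'c' @ 4: {5,6}
'a' @ 5: {3,4,7}  [accepting]
'c' @ 6: {5,6}
'a' @ 7: {3,4,7}  [accepting]
'c' @ 8: {5,6}
'a' @ 9: {3,4,7}  [accepting]
'c' @ 10: {5,6}
'a' @ 11: {3,4,7}  [accepting]
final: {3,4,7}; accept 3 in set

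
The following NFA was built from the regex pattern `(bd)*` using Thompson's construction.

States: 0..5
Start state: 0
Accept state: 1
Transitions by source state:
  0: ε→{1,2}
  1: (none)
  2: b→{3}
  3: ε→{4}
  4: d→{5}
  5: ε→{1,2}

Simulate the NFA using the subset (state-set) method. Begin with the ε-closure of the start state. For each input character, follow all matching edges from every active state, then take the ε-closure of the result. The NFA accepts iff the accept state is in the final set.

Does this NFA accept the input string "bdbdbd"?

Answer: ACCEPT

Trace:
initial (ε-close {0}): {0,1,2}
'b' @ 1: {3,4}
'd' @ 2: {1,2,5}  ✓accept
'b' @ 3: {3,4}
'd' @ 4: {1,2,5}  ✓accept
'b' @ 5: {3,4}
'd' @ 6: {1,2,5}  ✓accept
end set {1,2,5} — state 1 in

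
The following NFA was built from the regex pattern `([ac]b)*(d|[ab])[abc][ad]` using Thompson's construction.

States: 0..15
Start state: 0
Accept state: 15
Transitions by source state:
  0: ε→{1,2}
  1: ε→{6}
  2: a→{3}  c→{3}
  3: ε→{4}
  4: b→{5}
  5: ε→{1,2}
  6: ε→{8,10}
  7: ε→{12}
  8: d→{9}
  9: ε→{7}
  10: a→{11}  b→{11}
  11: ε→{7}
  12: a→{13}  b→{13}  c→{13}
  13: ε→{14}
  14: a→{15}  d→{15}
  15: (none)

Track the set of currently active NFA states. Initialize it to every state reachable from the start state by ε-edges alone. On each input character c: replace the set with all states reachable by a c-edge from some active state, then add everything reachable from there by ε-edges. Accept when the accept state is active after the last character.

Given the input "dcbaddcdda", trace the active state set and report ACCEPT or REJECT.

Answer: REJECT

Trace:
S₀ = ε-closure({0}) = {0,1,2,6,8,10}
'd' @ 1: {7,9,12}
'c' @ 2: {13,14}
'b' @ 3: {}  — state set empty
rest 'addcdda' ignored (set empty)
after full input: {}  (accept=15 not in)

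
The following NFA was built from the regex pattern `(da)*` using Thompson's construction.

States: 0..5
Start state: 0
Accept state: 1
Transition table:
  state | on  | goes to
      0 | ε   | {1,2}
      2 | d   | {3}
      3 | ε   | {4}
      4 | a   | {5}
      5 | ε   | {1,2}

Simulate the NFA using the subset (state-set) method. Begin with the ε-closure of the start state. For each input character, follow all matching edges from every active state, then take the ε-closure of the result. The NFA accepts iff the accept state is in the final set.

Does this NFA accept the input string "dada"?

start: ε-closure({0}) = {0,1,2}
'd' @ 1: {3,4}
'a' @ 2: {1,2,5}  ✓accept
'd' @ 3: {3,4}
'a' @ 4: {1,2,5}  ✓accept
end set {1,2,5} — state 1 in

Answer: ACCEPT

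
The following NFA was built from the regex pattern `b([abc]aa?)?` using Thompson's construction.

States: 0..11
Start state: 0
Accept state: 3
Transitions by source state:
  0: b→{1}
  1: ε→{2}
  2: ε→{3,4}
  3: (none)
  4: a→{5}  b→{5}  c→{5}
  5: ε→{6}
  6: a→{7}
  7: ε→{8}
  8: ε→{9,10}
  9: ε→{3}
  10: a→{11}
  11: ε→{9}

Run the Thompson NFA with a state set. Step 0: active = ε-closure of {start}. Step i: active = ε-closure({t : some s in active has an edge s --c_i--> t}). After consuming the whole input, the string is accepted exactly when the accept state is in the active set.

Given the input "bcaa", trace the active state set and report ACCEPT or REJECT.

initial (ε-close {0}): {0}
'b' @ 1: {1,2,3,4}  [accepting]
'c' @ 2: {5,6}
'a' @ 3: {3,7,8,9,10}  [accepting]
'a' @ 4: {3,9,11}  [accepting]
final: {3,9,11}; accept 3 in set

Answer: ACCEPT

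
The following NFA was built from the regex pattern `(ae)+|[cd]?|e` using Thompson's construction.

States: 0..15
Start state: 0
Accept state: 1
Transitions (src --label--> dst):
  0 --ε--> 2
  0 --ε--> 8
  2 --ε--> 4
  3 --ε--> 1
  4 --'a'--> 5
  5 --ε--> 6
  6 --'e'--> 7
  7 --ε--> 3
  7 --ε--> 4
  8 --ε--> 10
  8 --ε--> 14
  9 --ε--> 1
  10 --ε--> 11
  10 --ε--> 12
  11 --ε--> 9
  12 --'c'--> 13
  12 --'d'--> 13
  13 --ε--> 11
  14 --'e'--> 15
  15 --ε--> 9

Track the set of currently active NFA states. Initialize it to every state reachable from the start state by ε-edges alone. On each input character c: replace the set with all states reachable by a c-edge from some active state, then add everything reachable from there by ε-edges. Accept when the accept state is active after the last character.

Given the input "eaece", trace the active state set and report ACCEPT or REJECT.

Answer: REJECT

Trace:
S₀ = ε-closure({0}) = {0,1,2,4,8,9,10,11,12,14}
'e' @ 1: {1,9,15}  ✓accept
'a' @ 2: {}  — state set empty
rest 'ece' ignored (set empty)
end set {} — state 1 not in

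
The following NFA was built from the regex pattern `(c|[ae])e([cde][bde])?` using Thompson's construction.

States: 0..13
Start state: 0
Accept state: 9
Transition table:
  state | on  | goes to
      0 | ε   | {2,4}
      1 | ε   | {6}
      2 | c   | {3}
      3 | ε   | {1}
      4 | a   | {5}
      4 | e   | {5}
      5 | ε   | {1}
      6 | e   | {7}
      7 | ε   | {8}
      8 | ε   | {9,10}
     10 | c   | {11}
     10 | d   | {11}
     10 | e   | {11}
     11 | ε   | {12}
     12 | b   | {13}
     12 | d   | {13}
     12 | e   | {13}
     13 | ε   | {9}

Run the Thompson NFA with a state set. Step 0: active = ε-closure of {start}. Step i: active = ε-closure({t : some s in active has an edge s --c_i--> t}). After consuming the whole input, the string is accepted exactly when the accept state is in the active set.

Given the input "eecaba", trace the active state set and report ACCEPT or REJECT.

Answer: REJECT

Trace:
start: ε-closure({0}) = {0,2,4}
'e' @ 1: {1,5,6}
'e' @ 2: {7,8,9,10}  (accept∈set)
'c' @ 3: {11,12}
'a' @ 4: {}  — state set empty
rest 'ba' ignored (set empty)
end set {} — state 9 not in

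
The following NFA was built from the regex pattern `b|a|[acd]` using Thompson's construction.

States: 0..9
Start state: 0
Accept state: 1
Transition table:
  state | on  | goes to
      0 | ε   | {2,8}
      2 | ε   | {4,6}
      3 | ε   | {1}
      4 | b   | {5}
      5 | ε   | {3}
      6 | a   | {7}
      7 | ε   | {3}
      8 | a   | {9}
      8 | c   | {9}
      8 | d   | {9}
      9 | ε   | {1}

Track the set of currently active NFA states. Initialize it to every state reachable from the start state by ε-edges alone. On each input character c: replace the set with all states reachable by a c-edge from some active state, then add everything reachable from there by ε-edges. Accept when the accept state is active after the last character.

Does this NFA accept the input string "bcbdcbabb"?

Answer: REJECT

Derivation:
initial (ε-close {0}): {0,2,4,6,8}
'b' @ 1: {1,3,5}  ✓accept
'c' @ 2: {}  — dead — no transitions
rest 'bdcbabb' ignored (set empty)
end set {} — state 1 not in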